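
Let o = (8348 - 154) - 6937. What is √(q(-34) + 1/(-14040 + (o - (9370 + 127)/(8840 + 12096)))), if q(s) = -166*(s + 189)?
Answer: I*√1842992666206458713610/267634385 ≈ 160.41*I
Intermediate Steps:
o = 1257 (o = 8194 - 6937 = 1257)
q(s) = -31374 - 166*s (q(s) = -166*(189 + s) = -31374 - 166*s)
√(q(-34) + 1/(-14040 + (o - (9370 + 127)/(8840 + 12096)))) = √((-31374 - 166*(-34)) + 1/(-14040 + (1257 - (9370 + 127)/(8840 + 12096)))) = √((-31374 + 5644) + 1/(-14040 + (1257 - 9497/20936))) = √(-25730 + 1/(-14040 + (1257 - 9497/20936))) = √(-25730 + 1/(-14040 + 26307055/20936)) = √(-25730 + 1/(-267634385/20936)) = √(-25730 - 20936/267634385) = √(-6886232746986/267634385) = I*√1842992666206458713610/267634385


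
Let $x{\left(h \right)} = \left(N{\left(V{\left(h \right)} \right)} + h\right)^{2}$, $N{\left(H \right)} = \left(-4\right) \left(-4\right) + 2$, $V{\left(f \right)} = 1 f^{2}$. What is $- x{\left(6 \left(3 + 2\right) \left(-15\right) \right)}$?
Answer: $-186624$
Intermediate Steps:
$V{\left(f \right)} = f^{2}$
$N{\left(H \right)} = 18$ ($N{\left(H \right)} = 16 + 2 = 18$)
$x{\left(h \right)} = \left(18 + h\right)^{2}$
$- x{\left(6 \left(3 + 2\right) \left(-15\right) \right)} = - \left(18 + 6 \left(3 + 2\right) \left(-15\right)\right)^{2} = - \left(18 + 6 \cdot 5 \left(-15\right)\right)^{2} = - \left(18 + 30 \left(-15\right)\right)^{2} = - \left(18 - 450\right)^{2} = - \left(-432\right)^{2} = \left(-1\right) 186624 = -186624$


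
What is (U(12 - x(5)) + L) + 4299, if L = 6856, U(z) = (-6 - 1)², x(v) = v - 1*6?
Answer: 11204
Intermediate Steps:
x(v) = -6 + v (x(v) = v - 6 = -6 + v)
U(z) = 49 (U(z) = (-7)² = 49)
(U(12 - x(5)) + L) + 4299 = (49 + 6856) + 4299 = 6905 + 4299 = 11204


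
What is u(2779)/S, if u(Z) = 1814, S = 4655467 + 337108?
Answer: 1814/4992575 ≈ 0.00036334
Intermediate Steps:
S = 4992575
u(2779)/S = 1814/4992575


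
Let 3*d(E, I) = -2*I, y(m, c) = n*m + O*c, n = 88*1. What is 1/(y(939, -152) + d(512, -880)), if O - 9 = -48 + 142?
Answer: 3/202688 ≈ 1.4801e-5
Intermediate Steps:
O = 103 (O = 9 + (-48 + 142) = 9 + 94 = 103)
n = 88
y(m, c) = 88*m + 103*c
d(E, I) = -2*I/3 (d(E, I) = (-2*I)/3 = -2*I/3)
1/(y(939, -152) + d(512, -880)) = 1/((88*939 + 103*(-152)) - ⅔*(-880)) = 1/((82632 - 15656) + 1760/3) = 1/(66976 + 1760/3) = 1/(202688/3) = 3/202688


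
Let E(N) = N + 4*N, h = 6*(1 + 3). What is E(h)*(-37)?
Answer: -4440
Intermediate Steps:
h = 24 (h = 6*4 = 24)
E(N) = 5*N
E(h)*(-37) = (5*24)*(-37) = 120*(-37) = -4440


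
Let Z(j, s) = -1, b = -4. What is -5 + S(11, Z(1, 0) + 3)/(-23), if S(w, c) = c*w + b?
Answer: -133/23 ≈ -5.7826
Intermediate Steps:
S(w, c) = -4 + c*w (S(w, c) = c*w - 4 = -4 + c*w)
-5 + S(11, Z(1, 0) + 3)/(-23) = -5 + (-4 + (-1 + 3)*11)/(-23) = -5 - (-4 + 2*11)/23 = -5 - (-4 + 22)/23 = -5 - 1/23*18 = -5 - 18/23 = -133/23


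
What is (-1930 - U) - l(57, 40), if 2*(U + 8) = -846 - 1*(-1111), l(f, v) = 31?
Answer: -4171/2 ≈ -2085.5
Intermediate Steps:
U = 249/2 (U = -8 + (-846 - 1*(-1111))/2 = -8 + (-846 + 1111)/2 = -8 + (1/2)*265 = -8 + 265/2 = 249/2 ≈ 124.50)
(-1930 - U) - l(57, 40) = (-1930 - 1*249/2) - 1*31 = (-1930 - 249/2) - 31 = -4109/2 - 31 = -4171/2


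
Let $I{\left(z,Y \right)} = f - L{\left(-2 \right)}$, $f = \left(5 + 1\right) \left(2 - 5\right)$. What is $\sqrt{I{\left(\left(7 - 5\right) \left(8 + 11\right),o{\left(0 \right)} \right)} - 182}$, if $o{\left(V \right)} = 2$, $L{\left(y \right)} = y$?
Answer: $3 i \sqrt{22} \approx 14.071 i$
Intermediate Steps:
$f = -18$ ($f = 6 \left(-3\right) = -18$)
$I{\left(z,Y \right)} = -16$ ($I{\left(z,Y \right)} = -18 - -2 = -18 + 2 = -16$)
$\sqrt{I{\left(\left(7 - 5\right) \left(8 + 11\right),o{\left(0 \right)} \right)} - 182} = \sqrt{-16 - 182} = \sqrt{-198} = 3 i \sqrt{22}$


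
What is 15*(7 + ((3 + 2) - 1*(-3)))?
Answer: 225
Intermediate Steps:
15*(7 + ((3 + 2) - 1*(-3))) = 15*(7 + (5 + 3)) = 15*(7 + 8) = 15*15 = 225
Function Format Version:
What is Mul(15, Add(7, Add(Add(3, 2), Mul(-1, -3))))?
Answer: 225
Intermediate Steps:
Mul(15, Add(7, Add(Add(3, 2), Mul(-1, -3)))) = Mul(15, Add(7, Add(5, 3))) = Mul(15, Add(7, 8)) = Mul(15, 15) = 225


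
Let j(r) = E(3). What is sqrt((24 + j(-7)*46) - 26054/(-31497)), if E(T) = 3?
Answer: 2*sqrt(40383626574)/31497 ≈ 12.760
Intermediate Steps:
j(r) = 3
sqrt((24 + j(-7)*46) - 26054/(-31497)) = sqrt((24 + 3*46) - 26054/(-31497)) = sqrt((24 + 138) - 26054*(-1/31497)) = sqrt(162 + 26054/31497) = sqrt(5128568/31497) = 2*sqrt(40383626574)/31497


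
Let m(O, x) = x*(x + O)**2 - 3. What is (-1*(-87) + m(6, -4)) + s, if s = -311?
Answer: -243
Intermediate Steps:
m(O, x) = -3 + x*(O + x)**2 (m(O, x) = x*(O + x)**2 - 3 = -3 + x*(O + x)**2)
(-1*(-87) + m(6, -4)) + s = (-1*(-87) + (-3 - 4*(6 - 4)**2)) - 311 = (87 + (-3 - 4*2**2)) - 311 = (87 + (-3 - 4*4)) - 311 = (87 + (-3 - 16)) - 311 = (87 - 19) - 311 = 68 - 311 = -243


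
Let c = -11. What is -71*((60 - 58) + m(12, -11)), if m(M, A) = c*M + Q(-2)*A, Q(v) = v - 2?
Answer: 6106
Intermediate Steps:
Q(v) = -2 + v
m(M, A) = -11*M - 4*A (m(M, A) = -11*M + (-2 - 2)*A = -11*M - 4*A)
-71*((60 - 58) + m(12, -11)) = -71*((60 - 58) + (-11*12 - 4*(-11))) = -71*(2 + (-132 + 44)) = -71*(2 - 88) = -71*(-86) = 6106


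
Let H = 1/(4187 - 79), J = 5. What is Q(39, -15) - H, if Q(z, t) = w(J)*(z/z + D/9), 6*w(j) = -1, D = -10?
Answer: 2027/110916 ≈ 0.018275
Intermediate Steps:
H = 1/4108 ≈ 0.00024343
w(j) = -⅙ (w(j) = (⅙)*(-1) = -⅙)
Q(z, t) = 1/54 (Q(z, t) = -(z/z - 10/9)/6 = -(1 - 10*⅑)/6 = -(1 - 10/9)/6 = -⅙*(-⅑) = 1/54)
Q(39, -15) - H = 1/54 - 1*1/4108 = 1/54 - 1/4108 = 2027/110916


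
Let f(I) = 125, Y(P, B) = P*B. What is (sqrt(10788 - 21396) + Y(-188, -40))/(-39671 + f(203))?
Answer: -3760/19773 - 2*I*sqrt(663)/19773 ≈ -0.19016 - 0.0026044*I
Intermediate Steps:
Y(P, B) = B*P
(sqrt(10788 - 21396) + Y(-188, -40))/(-39671 + f(203)) = (sqrt(10788 - 21396) - 40*(-188))/(-39671 + 125) = (sqrt(-10608) + 7520)/(-39546) = (4*I*sqrt(663) + 7520)*(-1/39546) = (7520 + 4*I*sqrt(663))*(-1/39546) = -3760/19773 - 2*I*sqrt(663)/19773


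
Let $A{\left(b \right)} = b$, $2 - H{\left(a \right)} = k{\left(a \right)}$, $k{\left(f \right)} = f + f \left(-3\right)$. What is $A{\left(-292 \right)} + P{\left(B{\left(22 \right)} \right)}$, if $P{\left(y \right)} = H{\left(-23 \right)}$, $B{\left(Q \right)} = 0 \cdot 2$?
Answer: $-336$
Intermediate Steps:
$k{\left(f \right)} = - 2 f$ ($k{\left(f \right)} = f - 3 f = - 2 f$)
$H{\left(a \right)} = 2 + 2 a$ ($H{\left(a \right)} = 2 - - 2 a = 2 + 2 a$)
$B{\left(Q \right)} = 0$
$P{\left(y \right)} = -44$ ($P{\left(y \right)} = 2 + 2 \left(-23\right) = 2 - 46 = -44$)
$A{\left(-292 \right)} + P{\left(B{\left(22 \right)} \right)} = -292 - 44 = -336$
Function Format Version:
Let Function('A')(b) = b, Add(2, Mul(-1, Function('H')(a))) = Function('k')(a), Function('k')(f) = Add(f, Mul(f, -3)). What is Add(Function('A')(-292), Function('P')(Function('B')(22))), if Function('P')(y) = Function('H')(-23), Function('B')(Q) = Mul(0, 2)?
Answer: -336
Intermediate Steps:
Function('k')(f) = Mul(-2, f) (Function('k')(f) = Add(f, Mul(-3, f)) = Mul(-2, f))
Function('H')(a) = Add(2, Mul(2, a)) (Function('H')(a) = Add(2, Mul(-1, Mul(-2, a))) = Add(2, Mul(2, a)))
Function('B')(Q) = 0
Function('P')(y) = -44 (Function('P')(y) = Add(2, Mul(2, -23)) = Add(2, -46) = -44)
Add(Function('A')(-292), Function('P')(Function('B')(22))) = Add(-292, -44) = -336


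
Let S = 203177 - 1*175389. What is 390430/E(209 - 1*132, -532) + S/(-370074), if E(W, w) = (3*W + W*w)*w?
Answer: -114419186377/2004871824186 ≈ -0.057071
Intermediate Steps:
S = 27788 (S = 203177 - 175389 = 27788)
E(W, w) = w*(3*W + W*w)
390430/E(209 - 1*132, -532) + S/(-370074) = 390430/(((209 - 1*132)*(-532)*(3 - 532))) + 27788/(-370074) = 390430/(((209 - 132)*(-532)*(-529))) + 27788*(-1/370074) = 390430/((77*(-532)*(-529))) - 13894/185037 = 390430/21669956 - 13894/185037 = 390430*(1/21669956) - 13894/185037 = 195215/10834978 - 13894/185037 = -114419186377/2004871824186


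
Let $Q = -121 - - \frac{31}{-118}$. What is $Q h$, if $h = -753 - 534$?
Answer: $\frac{18415683}{118} \approx 1.5607 \cdot 10^{5}$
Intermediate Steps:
$h = -1287$
$Q = - \frac{14309}{118}$ ($Q = -121 - \left(-31\right) \left(- \frac{1}{118}\right) = -121 - \frac{31}{118} = - \frac{14309}{118} \approx -121.26$)
$Q h = \left(- \frac{14309}{118}\right) \left(-1287\right) = \frac{18415683}{118}$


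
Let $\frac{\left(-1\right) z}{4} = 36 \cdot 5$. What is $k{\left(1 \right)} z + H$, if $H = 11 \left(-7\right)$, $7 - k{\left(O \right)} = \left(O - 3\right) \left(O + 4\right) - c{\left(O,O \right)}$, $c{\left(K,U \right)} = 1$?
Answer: $-13037$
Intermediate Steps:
$z = -720$ ($z = - 4 \cdot 36 \cdot 5 = \left(-4\right) 180 = -720$)
$k{\left(O \right)} = 8 - \left(-3 + O\right) \left(4 + O\right)$ ($k{\left(O \right)} = 7 - \left(\left(O - 3\right) \left(O + 4\right) - 1\right) = 7 - \left(\left(-3 + O\right) \left(4 + O\right) - 1\right) = 7 - \left(-1 + \left(-3 + O\right) \left(4 + O\right)\right) = 8 - \left(-3 + O\right) \left(4 + O\right)$)
$H = -77$
$k{\left(1 \right)} z + H = \left(20 - 1 - 1^{2}\right) \left(-720\right) - 77 = \left(20 - 1 - 1\right) \left(-720\right) - 77 = 18 \left(-720\right) - 77 = -12960 - 77 = -13037$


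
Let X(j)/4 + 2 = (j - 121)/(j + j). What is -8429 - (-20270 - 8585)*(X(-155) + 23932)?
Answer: 21403061913/31 ≈ 6.9042e+8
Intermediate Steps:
X(j) = -8 + 2*(-121 + j)/j (X(j) = -8 + 4*((j - 121)/(j + j)) = -8 + 4*((-121 + j)/((2*j))) = -8 + 4*((-121 + j)*(1/(2*j))) = -8 + 4*((-121 + j)/(2*j)) = -8 + 2*(-121 + j)/j)
-8429 - (-20270 - 8585)*(X(-155) + 23932) = -8429 - (-20270 - 8585)*((-6 - 242/(-155)) + 23932) = -8429 - (-28855)*((-6 - 242*(-1/155)) + 23932) = -8429 - (-28855)*((-6 + 242/155) + 23932) = -8429 - (-28855)*(-688/155 + 23932) = -8429 - (-28855)*3708772/155 = -8429 - 1*(-21403323212/31) = -8429 + 21403323212/31 = 21403061913/31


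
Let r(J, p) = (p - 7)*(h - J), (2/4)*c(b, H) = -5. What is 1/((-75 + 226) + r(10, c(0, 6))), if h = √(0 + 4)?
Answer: 1/287 ≈ 0.0034843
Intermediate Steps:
c(b, H) = -10 (c(b, H) = 2*(-5) = -10)
h = 2 (h = √4 = 2)
r(J, p) = (-7 + p)*(2 - J) (r(J, p) = (p - 7)*(2 - J) = (-7 + p)*(2 - J))
1/((-75 + 226) + r(10, c(0, 6))) = 1/((-75 + 226) + (-14 + 2*(-10) + 7*10 - 1*10*(-10))) = 1/(151 + (-14 - 20 + 70 + 100)) = 1/(151 + 136) = 1/287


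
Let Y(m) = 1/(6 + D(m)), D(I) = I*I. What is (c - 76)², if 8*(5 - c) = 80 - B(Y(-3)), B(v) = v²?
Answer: 21257348401/3240000 ≈ 6560.9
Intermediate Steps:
D(I) = I²
Y(m) = 1/(6 + m²)
c = -8999/1800 (c = 5 - (80 - (1/(6 + (-3)²))²)/8 = 5 - (80 - (1/(6 + 9))²)/8 = 5 - (80 - (1/15)²)/8 = 5 - (80 - 1*1/225)/8 = 5 - (80 - 1/225)/8 = 5 - ⅛*17999/225 = 5 - 17999/1800 = -8999/1800 ≈ -4.9994)
(c - 76)² = (-8999/1800 - 76)² = (-145799/1800)² = 21257348401/3240000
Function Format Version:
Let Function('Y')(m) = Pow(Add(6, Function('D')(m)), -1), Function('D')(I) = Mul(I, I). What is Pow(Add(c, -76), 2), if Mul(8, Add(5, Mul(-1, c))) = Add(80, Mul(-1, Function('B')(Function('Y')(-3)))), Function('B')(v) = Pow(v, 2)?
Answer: Rational(21257348401, 3240000) ≈ 6560.9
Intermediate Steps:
Function('D')(I) = Pow(I, 2)
Function('Y')(m) = Pow(Add(6, Pow(m, 2)), -1)
c = Rational(-8999, 1800) (c = Add(5, Mul(Rational(-1, 8), Add(80, Mul(-1, Pow(Pow(Add(6, Pow(-3, 2)), -1), 2))))) = Add(5, Mul(Rational(-1, 8), Add(80, Mul(-1, Pow(Pow(Add(6, 9), -1), 2))))) = Add(5, Mul(Rational(-1, 8), Add(80, Mul(-1, Pow(Pow(15, -1), 2))))) = Add(5, Mul(Rational(-1, 8), Add(80, Mul(-1, Pow(Rational(1, 15), 2))))) = Add(5, Mul(Rational(-1, 8), Add(80, Mul(-1, Rational(1, 225))))) = Add(5, Mul(Rational(-1, 8), Add(80, Rational(-1, 225)))) = Add(5, Mul(Rational(-1, 8), Rational(17999, 225))) = Add(5, Rational(-17999, 1800)) = Rational(-8999, 1800) ≈ -4.9994)
Pow(Add(c, -76), 2) = Pow(Add(Rational(-8999, 1800), -76), 2) = Pow(Rational(-145799, 1800), 2) = Rational(21257348401, 3240000)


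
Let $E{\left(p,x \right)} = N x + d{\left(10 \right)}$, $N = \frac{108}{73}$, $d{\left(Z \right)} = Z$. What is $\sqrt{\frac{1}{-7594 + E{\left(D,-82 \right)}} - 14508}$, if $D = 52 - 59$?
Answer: $\frac{i \sqrt{1147556515037694}}{281244} \approx 120.45 i$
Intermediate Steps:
$N = \frac{108}{73}$ ($N = 108 \cdot \frac{1}{73} = \frac{108}{73} \approx 1.4795$)
$D = -7$ ($D = 52 - 59 = -7$)
$E{\left(p,x \right)} = 10 + \frac{108 x}{73}$ ($E{\left(p,x \right)} = \frac{108 x}{73} + 10 = 10 + \frac{108 x}{73}$)
$\sqrt{\frac{1}{-7594 + E{\left(D,-82 \right)}} - 14508} = \sqrt{\frac{1}{-7594 + \left(10 + \frac{108}{73} \left(-82\right)\right)} - 14508} = \sqrt{\frac{1}{-7594 + \left(10 - \frac{8856}{73}\right)} - 14508} = \sqrt{\frac{1}{-7594 - \frac{8126}{73}} - 14508} = \sqrt{\frac{1}{- \frac{562488}{73}} - 14508} = \sqrt{- \frac{73}{562488} - 14508} = \sqrt{- \frac{8160575977}{562488}} = \frac{i \sqrt{1147556515037694}}{281244}$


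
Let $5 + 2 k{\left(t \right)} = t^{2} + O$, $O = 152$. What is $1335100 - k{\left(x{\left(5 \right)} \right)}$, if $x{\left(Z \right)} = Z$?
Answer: $1335014$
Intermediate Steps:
$k{\left(t \right)} = \frac{147}{2} + \frac{t^{2}}{2}$ ($k{\left(t \right)} = - \frac{5}{2} + \frac{t^{2} + 152}{2} = - \frac{5}{2} + \frac{152 + t^{2}}{2} = - \frac{5}{2} + \left(76 + \frac{t^{2}}{2}\right) = \frac{147}{2} + \frac{t^{2}}{2}$)
$1335100 - k{\left(x{\left(5 \right)} \right)} = 1335100 - \left(\frac{147}{2} + \frac{5^{2}}{2}\right) = 1335100 - \left(\frac{147}{2} + \frac{1}{2} \cdot 25\right) = 1335100 - \left(\frac{147}{2} + \frac{25}{2}\right) = 1335100 - 86 = 1335014$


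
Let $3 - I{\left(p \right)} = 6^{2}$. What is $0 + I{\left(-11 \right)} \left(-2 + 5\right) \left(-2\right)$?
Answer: $198$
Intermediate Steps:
$I{\left(p \right)} = -33$ ($I{\left(p \right)} = 3 - 6^{2} = 3 - 36 = -33$)
$0 + I{\left(-11 \right)} \left(-2 + 5\right) \left(-2\right) = 0 - 33 \left(-2 + 5\right) \left(-2\right) = 0 - 33 \cdot 3 \left(-2\right) = 0 - -198 = 0 + 198 = 198$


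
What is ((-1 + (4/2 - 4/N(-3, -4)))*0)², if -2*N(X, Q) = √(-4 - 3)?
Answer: 0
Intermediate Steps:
N(X, Q) = -I*√7/2 (N(X, Q) = -√(-4 - 3)/2 = -I*√7/2)
((-1 + (4/2 - 4/N(-3, -4)))*0)² = ((-1 + (4/2 - 4*2*I*√7/7))*0)² = ((-1 + (4*(½) - 8*I*√7/7))*0)² = ((-1 + (2 - 8*I*√7/7))*0)² = ((1 - 8*I*√7/7)*0)² = 0² = 0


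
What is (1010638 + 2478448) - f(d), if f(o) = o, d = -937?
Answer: 3490023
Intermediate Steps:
(1010638 + 2478448) - f(d) = (1010638 + 2478448) - 1*(-937) = 3489086 + 937 = 3490023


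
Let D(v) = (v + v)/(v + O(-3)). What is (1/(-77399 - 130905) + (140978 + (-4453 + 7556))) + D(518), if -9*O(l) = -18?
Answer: 1950849135863/13539760 ≈ 1.4408e+5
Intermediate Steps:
O(l) = 2 (O(l) = -⅑*(-18) = 2)
D(v) = 2*v/(2 + v) (D(v) = (v + v)/(v + 2) = (2*v)/(2 + v) = 2*v/(2 + v))
(1/(-77399 - 130905) + (140978 + (-4453 + 7556))) + D(518) = (1/(-77399 - 130905) + (140978 + (-4453 + 7556))) + 2*518/(2 + 518) = (1/(-208304) + (140978 + 3103)) + 2*518/520 = (-1/208304 + 144081) + 2*518*(1/520) = 30012648623/208304 + 259/130 = 1950849135863/13539760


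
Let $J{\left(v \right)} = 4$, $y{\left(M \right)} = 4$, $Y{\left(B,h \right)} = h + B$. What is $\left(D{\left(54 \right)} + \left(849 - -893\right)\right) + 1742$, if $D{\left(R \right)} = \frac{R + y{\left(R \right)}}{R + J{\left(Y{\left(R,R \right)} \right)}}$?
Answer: $3485$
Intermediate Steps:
$Y{\left(B,h \right)} = B + h$
$D{\left(R \right)} = 1$ ($D{\left(R \right)} = \frac{R + 4}{R + 4} = \frac{4 + R}{4 + R} = 1$)
$\left(D{\left(54 \right)} + \left(849 - -893\right)\right) + 1742 = \left(1 + \left(849 - -893\right)\right) + 1742 = \left(1 + \left(849 + 893\right)\right) + 1742 = \left(1 + 1742\right) + 1742 = 1743 + 1742 = 3485$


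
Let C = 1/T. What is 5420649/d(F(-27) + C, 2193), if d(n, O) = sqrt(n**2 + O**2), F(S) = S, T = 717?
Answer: 298969641*sqrt(98910269653)/38042411405 ≈ 2471.6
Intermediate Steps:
C = 1/717 ≈ 0.0013947
d(n, O) = sqrt(O**2 + n**2)
5420649/d(F(-27) + C, 2193) = 5420649/(sqrt(2193**2 + (-27 + 1/717)**2)) = 5420649/(sqrt(4809249 + (-19358/717)**2)) = 5420649/(sqrt(4809249 + 374732164/514089)) = 5420649/(sqrt(2472756741325/514089)) = 5420649/((5*sqrt(98910269653)/717)) = 5420649*(717*sqrt(98910269653)/494551348265) = 298969641*sqrt(98910269653)/38042411405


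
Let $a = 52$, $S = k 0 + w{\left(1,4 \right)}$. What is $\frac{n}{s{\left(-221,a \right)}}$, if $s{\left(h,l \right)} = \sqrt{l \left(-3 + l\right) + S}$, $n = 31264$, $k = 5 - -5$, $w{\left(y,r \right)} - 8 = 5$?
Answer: $\frac{31264 \sqrt{2561}}{2561} \approx 617.79$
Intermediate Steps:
$w{\left(y,r \right)} = 13$ ($w{\left(y,r \right)} = 8 + 5 = 13$)
$k = 10$ ($k = 5 + 5 = 10$)
$S = 13$ ($S = 10 \cdot 0 + 13 = 0 + 13 = 13$)
$s{\left(h,l \right)} = \sqrt{13 + l \left(-3 + l\right)}$ ($s{\left(h,l \right)} = \sqrt{l \left(-3 + l\right) + 13} = \sqrt{13 + l \left(-3 + l\right)}$)
$\frac{n}{s{\left(-221,a \right)}} = \frac{31264}{\sqrt{13 + 52^{2} - 156}} = \frac{31264}{\sqrt{13 + 2704 - 156}} = \frac{31264}{\sqrt{2561}} = 31264 \frac{\sqrt{2561}}{2561} = \frac{31264 \sqrt{2561}}{2561}$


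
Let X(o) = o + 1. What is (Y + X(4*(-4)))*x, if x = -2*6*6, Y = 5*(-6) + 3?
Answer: 3024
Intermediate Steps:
X(o) = 1 + o
Y = -27 (Y = -30 + 3 = -27)
x = -72 (x = -12*6 = -72)
(Y + X(4*(-4)))*x = (-27 + (1 + 4*(-4)))*(-72) = (-27 + (1 - 16))*(-72) = (-27 - 15)*(-72) = -42*(-72) = 3024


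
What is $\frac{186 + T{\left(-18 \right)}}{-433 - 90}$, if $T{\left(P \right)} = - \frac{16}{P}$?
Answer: $- \frac{1682}{4707} \approx -0.35734$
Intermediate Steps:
$\frac{186 + T{\left(-18 \right)}}{-433 - 90} = \frac{186 - \frac{16}{-18}}{-433 - 90} = \frac{186 - - \frac{8}{9}}{-523} = \left(186 + \frac{8}{9}\right) \left(- \frac{1}{523}\right) = \frac{1682}{9} \left(- \frac{1}{523}\right) = - \frac{1682}{4707}$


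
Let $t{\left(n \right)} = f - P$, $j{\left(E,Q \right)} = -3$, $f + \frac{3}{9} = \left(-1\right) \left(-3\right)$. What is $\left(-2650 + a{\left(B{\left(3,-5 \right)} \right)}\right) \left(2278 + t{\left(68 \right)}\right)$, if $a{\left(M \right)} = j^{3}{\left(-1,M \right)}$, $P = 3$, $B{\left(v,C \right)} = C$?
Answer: $- \frac{18291941}{3} \approx -6.0973 \cdot 10^{6}$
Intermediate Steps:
$f = \frac{8}{3}$ ($f = - \frac{1}{3} - -3 = - \frac{1}{3} + 3 = \frac{8}{3} \approx 2.6667$)
$a{\left(M \right)} = -27$ ($a{\left(M \right)} = \left(-3\right)^{3} = -27$)
$t{\left(n \right)} = - \frac{1}{3}$ ($t{\left(n \right)} = \frac{8}{3} - 3 = - \frac{1}{3}$)
$\left(-2650 + a{\left(B{\left(3,-5 \right)} \right)}\right) \left(2278 + t{\left(68 \right)}\right) = \left(-2650 - 27\right) \left(2278 - \frac{1}{3}\right) = \left(-2677\right) \frac{6833}{3} = - \frac{18291941}{3}$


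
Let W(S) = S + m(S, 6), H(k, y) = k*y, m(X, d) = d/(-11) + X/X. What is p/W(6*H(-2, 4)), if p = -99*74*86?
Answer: 6930396/523 ≈ 13251.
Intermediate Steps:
m(X, d) = 1 - d/11 (m(X, d) = d*(-1/11) + 1 = -d/11 + 1 = 1 - d/11)
p = -630036 (p = -7326*86 = -630036)
W(S) = 5/11 + S (W(S) = S + (1 - 1/11*6) = S + (1 - 6/11) = S + 5/11 = 5/11 + S)
p/W(6*H(-2, 4)) = -630036/(5/11 + 6*(-2*4)) = -630036/(5/11 + 6*(-8)) = -630036/(5/11 - 48) = -630036/(-523/11) = -630036*(-11/523) = 6930396/523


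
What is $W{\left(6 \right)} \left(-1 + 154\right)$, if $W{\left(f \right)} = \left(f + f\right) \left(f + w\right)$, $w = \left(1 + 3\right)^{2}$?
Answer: $40392$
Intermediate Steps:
$w = 16$ ($w = 4^{2} = 16$)
$W{\left(f \right)} = 2 f \left(16 + f\right)$ ($W{\left(f \right)} = \left(f + f\right) \left(f + 16\right) = 2 f \left(16 + f\right)$)
$W{\left(6 \right)} \left(-1 + 154\right) = 2 \cdot 6 \left(16 + 6\right) \left(-1 + 154\right) = 2 \cdot 6 \cdot 22 \cdot 153 = 264 \cdot 153 = 40392$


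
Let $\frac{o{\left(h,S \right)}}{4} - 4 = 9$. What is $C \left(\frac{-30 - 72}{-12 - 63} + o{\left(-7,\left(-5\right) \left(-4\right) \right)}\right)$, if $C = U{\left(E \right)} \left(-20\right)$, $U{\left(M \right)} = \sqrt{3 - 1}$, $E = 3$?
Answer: $- \frac{5336 \sqrt{2}}{5} \approx -1509.2$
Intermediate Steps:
$o{\left(h,S \right)} = 52$ ($o{\left(h,S \right)} = 16 + 4 \cdot 9 = 16 + 36 = 52$)
$U{\left(M \right)} = \sqrt{2}$
$C = - 20 \sqrt{2}$ ($C = \sqrt{2} \left(-20\right) = - 20 \sqrt{2} \approx -28.284$)
$C \left(\frac{-30 - 72}{-12 - 63} + o{\left(-7,\left(-5\right) \left(-4\right) \right)}\right) = - 20 \sqrt{2} \left(\frac{-30 - 72}{-12 - 63} + 52\right) = - 20 \sqrt{2} \left(\frac{-30 - 72}{-75} + 52\right) = - 20 \sqrt{2} \left(\left(-102\right) \left(- \frac{1}{75}\right) + 52\right) = - 20 \sqrt{2} \left(\frac{34}{25} + 52\right) = - 20 \sqrt{2} \cdot \frac{1334}{25} = - \frac{5336 \sqrt{2}}{5}$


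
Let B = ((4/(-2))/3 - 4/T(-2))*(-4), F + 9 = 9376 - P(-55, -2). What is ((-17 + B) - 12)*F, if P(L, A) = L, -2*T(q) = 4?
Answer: -970466/3 ≈ -3.2349e+5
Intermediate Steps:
T(q) = -2 (T(q) = -1/2*4 = -2)
F = 9422 (F = -9 + (9376 - 1*(-55)) = -9 + (9376 + 55) = -9 + 9431 = 9422)
B = -16/3 (B = ((4/(-2))/3 - 4/(-2))*(-4) = ((4*(-1/2))*(1/3) - 4*(-1/2))*(-4) = (-2*1/3 + 2)*(-4) = (-2/3 + 2)*(-4) = (4/3)*(-4) = -16/3 ≈ -5.3333)
((-17 + B) - 12)*F = ((-17 - 16/3) - 12)*9422 = (-67/3 - 12)*9422 = -103/3*9422 = -970466/3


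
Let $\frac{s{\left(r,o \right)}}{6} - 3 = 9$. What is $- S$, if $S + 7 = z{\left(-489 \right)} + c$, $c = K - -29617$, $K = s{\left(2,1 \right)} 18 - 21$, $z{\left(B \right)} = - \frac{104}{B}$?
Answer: $- \frac{15102869}{489} \approx -30885.0$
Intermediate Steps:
$s{\left(r,o \right)} = 72$ ($s{\left(r,o \right)} = 18 + 6 \cdot 9 = 18 + 54 = 72$)
$K = 1275$ ($K = 72 \cdot 18 - 21 = 1296 - 21 = 1275$)
$c = 30892$ ($c = 1275 - -29617 = 1275 + 29617 = 30892$)
$S = \frac{15102869}{489}$ ($S = -7 + \left(- \frac{104}{-489} + 30892\right) = -7 + \left(\left(-104\right) \left(- \frac{1}{489}\right) + 30892\right) = -7 + \left(\frac{104}{489} + 30892\right) = -7 + \frac{15106292}{489} = \frac{15102869}{489} \approx 30885.0$)
$- S = \left(-1\right) \frac{15102869}{489} = - \frac{15102869}{489}$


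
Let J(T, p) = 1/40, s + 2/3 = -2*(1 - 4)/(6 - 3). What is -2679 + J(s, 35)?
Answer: -107159/40 ≈ -2679.0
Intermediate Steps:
s = 4/3 (s = -⅔ - 2*(1 - 4)/(6 - 3) = -⅔ - (-6)/3 = -⅔ - 2*(-1) = -⅔ + 2 = 4/3 ≈ 1.3333)
J(T, p) = 1/40
-2679 + J(s, 35) = -2679 + 1/40 = -107159/40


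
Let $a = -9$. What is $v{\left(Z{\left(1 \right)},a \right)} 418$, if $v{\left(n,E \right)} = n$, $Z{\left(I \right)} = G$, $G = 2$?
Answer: $836$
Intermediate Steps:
$Z{\left(I \right)} = 2$
$v{\left(Z{\left(1 \right)},a \right)} 418 = 2 \cdot 418 = 836$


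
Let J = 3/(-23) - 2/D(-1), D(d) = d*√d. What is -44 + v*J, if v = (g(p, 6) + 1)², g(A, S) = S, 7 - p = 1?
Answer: -1159/23 - 98*I ≈ -50.391 - 98.0*I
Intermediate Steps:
p = 6 (p = 7 - 1*1 = 7 - 1 = 6)
D(d) = d^(3/2)
J = -3/23 - 2*I (J = 3/(-23) - 2*I = 3*(-1/23) - 2*I = -3/23 - 2*I ≈ -0.13043 - 2.0*I)
v = 49 (v = (6 + 1)² = 7² = 49)
-44 + v*J = -44 + 49*(-3/23 - 2*I) = -44 + (-147/23 - 98*I) = -1159/23 - 98*I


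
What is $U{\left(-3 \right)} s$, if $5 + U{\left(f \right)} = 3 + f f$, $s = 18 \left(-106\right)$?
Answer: $-13356$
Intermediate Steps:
$s = -1908$
$U{\left(f \right)} = -2 + f^{2}$ ($U{\left(f \right)} = -5 + \left(3 + f f\right) = -5 + \left(3 + f^{2}\right) = -2 + f^{2}$)
$U{\left(-3 \right)} s = \left(-2 + \left(-3\right)^{2}\right) \left(-1908\right) = \left(-2 + 9\right) \left(-1908\right) = 7 \left(-1908\right) = -13356$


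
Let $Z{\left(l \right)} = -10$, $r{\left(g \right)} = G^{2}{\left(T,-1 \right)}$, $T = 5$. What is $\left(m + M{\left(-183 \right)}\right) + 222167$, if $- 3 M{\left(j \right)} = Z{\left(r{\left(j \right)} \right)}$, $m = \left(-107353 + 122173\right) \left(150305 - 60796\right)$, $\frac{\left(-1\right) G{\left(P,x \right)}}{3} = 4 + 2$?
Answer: $\frac{3980236651}{3} \approx 1.3267 \cdot 10^{9}$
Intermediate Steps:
$G{\left(P,x \right)} = -18$ ($G{\left(P,x \right)} = - 3 \left(4 + 2\right) = \left(-3\right) 6 = -18$)
$m = 1326523380$ ($m = 14820 \cdot 89509 = 1326523380$)
$r{\left(g \right)} = 324$ ($r{\left(g \right)} = \left(-18\right)^{2} = 324$)
$M{\left(j \right)} = \frac{10}{3}$ ($M{\left(j \right)} = \left(- \frac{1}{3}\right) \left(-10\right) = \frac{10}{3}$)
$\left(m + M{\left(-183 \right)}\right) + 222167 = \left(1326523380 + \frac{10}{3}\right) + 222167 = \frac{3979570150}{3} + 222167 = \frac{3980236651}{3}$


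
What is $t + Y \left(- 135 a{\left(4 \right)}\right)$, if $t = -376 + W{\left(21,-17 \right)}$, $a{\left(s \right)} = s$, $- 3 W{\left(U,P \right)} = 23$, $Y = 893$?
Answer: $- \frac{1447811}{3} \approx -4.826 \cdot 10^{5}$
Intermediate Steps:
$W{\left(U,P \right)} = - \frac{23}{3}$ ($W{\left(U,P \right)} = \left(- \frac{1}{3}\right) 23 = - \frac{23}{3}$)
$t = - \frac{1151}{3}$ ($t = -376 - \frac{23}{3} = - \frac{1151}{3} \approx -383.67$)
$t + Y \left(- 135 a{\left(4 \right)}\right) = - \frac{1151}{3} + 893 \left(\left(-135\right) 4\right) = - \frac{1151}{3} + 893 \left(-540\right) = - \frac{1151}{3} - 482220 = - \frac{1447811}{3}$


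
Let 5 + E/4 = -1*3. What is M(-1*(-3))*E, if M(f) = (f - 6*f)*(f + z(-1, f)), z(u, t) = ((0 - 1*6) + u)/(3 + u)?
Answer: -240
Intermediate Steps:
E = -32 (E = -20 + 4*(-1*3) = -20 + 4*(-3) = -20 - 12 = -32)
z(u, t) = (-6 + u)/(3 + u) (z(u, t) = ((0 - 6) + u)/(3 + u) = (-6 + u)/(3 + u))
M(f) = -5*f*(-7/2 + f) (M(f) = (f - 6*f)*(f + (-6 - 1)/(3 - 1)) = (-5*f)*(f - 7/2) = (-5*f)*(-7/2 + f) = -5*f*(-7/2 + f))
M(-1*(-3))*E = (5*(-1*(-3))*(7 - (-2)*(-3))/2)*(-32) = ((5/2)*3*(7 - 2*3))*(-32) = ((5/2)*3*(7 - 6))*(-32) = ((5/2)*3*1)*(-32) = (15/2)*(-32) = -240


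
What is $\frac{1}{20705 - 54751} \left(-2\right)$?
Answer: $\frac{1}{17023} \approx 5.8744 \cdot 10^{-5}$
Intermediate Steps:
$\frac{1}{20705 - 54751} \left(-2\right) = \frac{1}{-34046} \left(-2\right) = \left(- \frac{1}{34046}\right) \left(-2\right) = \frac{1}{17023}$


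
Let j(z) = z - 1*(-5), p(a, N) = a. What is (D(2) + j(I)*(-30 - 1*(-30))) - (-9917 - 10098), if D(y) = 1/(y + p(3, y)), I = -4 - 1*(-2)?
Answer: 100076/5 ≈ 20015.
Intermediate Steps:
I = -2 (I = -4 + 2 = -2)
D(y) = 1/(3 + y) (D(y) = 1/(y + 3) = 1/(3 + y))
j(z) = 5 + z (j(z) = z + 5 = 5 + z)
(D(2) + j(I)*(-30 - 1*(-30))) - (-9917 - 10098) = (1/(3 + 2) + (5 - 2)*(-30 - 1*(-30))) - (-9917 - 10098) = (1/5 + 3*(-30 + 30)) - 1*(-20015) = (⅕ + 3*0) + 20015 = (⅕ + 0) + 20015 = ⅕ + 20015 = 100076/5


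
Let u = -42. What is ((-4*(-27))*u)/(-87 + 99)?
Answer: -378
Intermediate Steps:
((-4*(-27))*u)/(-87 + 99) = (-4*(-27)*(-42))/(-87 + 99) = (108*(-42))/12 = -4536*1/12 = -378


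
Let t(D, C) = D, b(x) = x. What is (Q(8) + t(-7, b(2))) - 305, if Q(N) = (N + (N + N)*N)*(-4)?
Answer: -856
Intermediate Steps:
Q(N) = -8*N**2 - 4*N (Q(N) = (N + (2*N)*N)*(-4) = (N + 2*N**2)*(-4) = -8*N**2 - 4*N)
(Q(8) + t(-7, b(2))) - 305 = (-4*8*(1 + 2*8) - 7) - 305 = (-4*8*(1 + 16) - 7) - 305 = (-4*8*17 - 7) - 305 = (-544 - 7) - 305 = -551 - 305 = -856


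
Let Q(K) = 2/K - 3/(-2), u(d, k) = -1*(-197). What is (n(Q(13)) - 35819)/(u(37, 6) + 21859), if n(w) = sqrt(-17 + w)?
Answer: -35819/22056 + I*sqrt(10374)/573456 ≈ -1.624 + 0.00017761*I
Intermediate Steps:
u(d, k) = 197
Q(K) = 3/2 + 2/K (Q(K) = 2/K - 3*(-1/2) = 2/K + 3/2 = 3/2 + 2/K)
(n(Q(13)) - 35819)/(u(37, 6) + 21859) = (sqrt(-17 + (3/2 + 2/13)) - 35819)/(197 + 21859) = (sqrt(-17 + (3/2 + 2*(1/13))) - 35819)/22056 = (sqrt(-17 + (3/2 + 2/13)) - 35819)*(1/22056) = (sqrt(-17 + 43/26) - 35819)*(1/22056) = (sqrt(-399/26) - 35819)*(1/22056) = (I*sqrt(10374)/26 - 35819)*(1/22056) = (-35819 + I*sqrt(10374)/26)*(1/22056) = -35819/22056 + I*sqrt(10374)/573456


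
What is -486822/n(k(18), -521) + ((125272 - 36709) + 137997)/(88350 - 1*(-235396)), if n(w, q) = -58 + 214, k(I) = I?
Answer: -13130944321/4208698 ≈ -3120.0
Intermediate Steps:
n(w, q) = 156
-486822/n(k(18), -521) + ((125272 - 36709) + 137997)/(88350 - 1*(-235396)) = -486822/156 + ((125272 - 36709) + 137997)/(88350 - 1*(-235396)) = -486822*1/156 + (88563 + 137997)/(88350 + 235396) = -81137/26 + 226560/323746 = -81137/26 + 226560*(1/323746) = -81137/26 + 113280/161873 = -13130944321/4208698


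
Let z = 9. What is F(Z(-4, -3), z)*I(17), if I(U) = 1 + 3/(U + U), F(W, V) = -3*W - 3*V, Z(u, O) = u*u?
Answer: -2775/34 ≈ -81.618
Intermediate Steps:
Z(u, O) = u**2
F(W, V) = -3*V - 3*W
I(U) = 1 + 3/(2*U) (I(U) = 1 + 3/((2*U)) = 1 + 3*(1/(2*U)) = 1 + 3/(2*U))
F(Z(-4, -3), z)*I(17) = (-3*9 - 3*(-4)**2)*((3/2 + 17)/17) = (-27 - 3*16)*((1/17)*(37/2)) = (-27 - 48)*(37/34) = -75*37/34 = -2775/34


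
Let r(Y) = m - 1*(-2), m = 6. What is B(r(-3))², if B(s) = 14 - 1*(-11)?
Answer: 625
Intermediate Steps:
r(Y) = 8 (r(Y) = 6 - 1*(-2) = 6 + 2 = 8)
B(s) = 25 (B(s) = 14 + 11 = 25)
B(r(-3))² = 25² = 625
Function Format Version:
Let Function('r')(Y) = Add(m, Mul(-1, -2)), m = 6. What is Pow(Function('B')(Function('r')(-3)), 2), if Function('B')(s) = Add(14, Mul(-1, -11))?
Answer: 625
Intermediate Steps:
Function('r')(Y) = 8 (Function('r')(Y) = Add(6, Mul(-1, -2)) = Add(6, 2) = 8)
Function('B')(s) = 25 (Function('B')(s) = Add(14, 11) = 25)
Pow(Function('B')(Function('r')(-3)), 2) = Pow(25, 2) = 625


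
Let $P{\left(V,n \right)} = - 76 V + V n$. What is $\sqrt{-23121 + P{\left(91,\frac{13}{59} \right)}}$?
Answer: $\frac{10 i \sqrt{1044890}}{59} \approx 173.25 i$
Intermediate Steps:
$\sqrt{-23121 + P{\left(91,\frac{13}{59} \right)}} = \sqrt{-23121 + 91 \left(-76 + \frac{13}{59}\right)} = \sqrt{-23121 + 91 \left(- \frac{4471}{59}\right)} = \sqrt{-23121 - \frac{406861}{59}} = \sqrt{- \frac{1771000}{59}} = \frac{10 i \sqrt{1044890}}{59}$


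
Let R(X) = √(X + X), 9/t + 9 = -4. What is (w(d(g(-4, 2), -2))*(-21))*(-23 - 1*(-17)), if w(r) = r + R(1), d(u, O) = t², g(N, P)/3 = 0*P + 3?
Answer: 10206/169 + 126*√2 ≈ 238.58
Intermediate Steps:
t = -9/13 (t = 9/(-9 - 4) = 9/(-13) = 9*(-1/13) = -9/13 ≈ -0.69231)
R(X) = √2*√X (R(X) = √(2*X) = √2*√X)
g(N, P) = 9 (g(N, P) = 3*(0*P + 3) = 3*(0 + 3) = 3*3 = 9)
d(u, O) = 81/169 (d(u, O) = (-9/13)² = 81/169)
w(r) = r + √2 (w(r) = r + √2*√1 = r + √2*1 = r + √2)
(w(d(g(-4, 2), -2))*(-21))*(-23 - 1*(-17)) = ((81/169 + √2)*(-21))*(-23 - 1*(-17)) = (-1701/169 - 21*√2)*(-23 + 17) = (-1701/169 - 21*√2)*(-6) = 10206/169 + 126*√2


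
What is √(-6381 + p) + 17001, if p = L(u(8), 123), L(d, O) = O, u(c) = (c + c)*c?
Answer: 17001 + I*√6258 ≈ 17001.0 + 79.108*I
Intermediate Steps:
u(c) = 2*c² (u(c) = (2*c)*c = 2*c²)
p = 123
√(-6381 + p) + 17001 = √(-6381 + 123) + 17001 = √(-6258) + 17001 = I*√6258 + 17001 = 17001 + I*√6258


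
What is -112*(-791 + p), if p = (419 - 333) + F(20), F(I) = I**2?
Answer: 34160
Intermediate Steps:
p = 486 (p = (419 - 333) + 20**2 = 86 + 400 = 486)
-112*(-791 + p) = -112*(-791 + 486) = -112*(-305) = 34160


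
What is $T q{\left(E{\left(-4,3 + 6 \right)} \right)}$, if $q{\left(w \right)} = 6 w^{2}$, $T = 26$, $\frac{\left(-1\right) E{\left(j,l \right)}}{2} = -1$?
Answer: $624$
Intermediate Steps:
$E{\left(j,l \right)} = 2$ ($E{\left(j,l \right)} = \left(-2\right) \left(-1\right) = 2$)
$T q{\left(E{\left(-4,3 + 6 \right)} \right)} = 26 \cdot 6 \cdot 2^{2} = 26 \cdot 6 \cdot 4 = 26 \cdot 24 = 624$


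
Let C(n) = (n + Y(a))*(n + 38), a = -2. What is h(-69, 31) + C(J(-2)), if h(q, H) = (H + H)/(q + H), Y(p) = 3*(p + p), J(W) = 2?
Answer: -7631/19 ≈ -401.63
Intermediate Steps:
Y(p) = 6*p (Y(p) = 3*(2*p) = 6*p)
C(n) = (-12 + n)*(38 + n) (C(n) = (n + 6*(-2))*(n + 38) = (n - 12)*(38 + n) = (-12 + n)*(38 + n))
h(q, H) = 2*H/(H + q) (h(q, H) = (2*H)/(H + q) = 2*H/(H + q))
h(-69, 31) + C(J(-2)) = 2*31/(31 - 69) + (-456 + 2² + 26*2) = 2*31/(-38) + (-456 + 4 + 52) = 2*31*(-1/38) - 400 = -31/19 - 400 = -7631/19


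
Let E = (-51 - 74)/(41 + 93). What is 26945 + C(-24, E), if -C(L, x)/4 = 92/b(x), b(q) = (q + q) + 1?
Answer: 793733/29 ≈ 27370.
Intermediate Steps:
b(q) = 1 + 2*q (b(q) = 2*q + 1 = 1 + 2*q)
E = -125/134 ≈ -0.93284
C(L, x) = -368/(1 + 2*x)
26945 + C(-24, E) = 26945 - 368/(1 + 2*(-125/134)) = 26945 - 368/(1 - 125/67) = 26945 - 368/(-58/67) = 26945 - 368*(-67/58) = 26945 + 12328/29 = 793733/29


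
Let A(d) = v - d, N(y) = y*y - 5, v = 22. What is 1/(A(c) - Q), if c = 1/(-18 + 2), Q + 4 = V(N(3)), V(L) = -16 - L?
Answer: 16/737 ≈ 0.021710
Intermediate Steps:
N(y) = -5 + y² (N(y) = y² - 5 = -5 + y²)
Q = -24 (Q = -4 + (-16 - (-5 + 3²)) = -4 + (-16 - (-5 + 9)) = -4 + (-16 - 1*4) = -4 + (-16 - 4) = -4 - 20 = -24)
c = -1/16 (c = 1/(-16) = -1/16 ≈ -0.062500)
A(d) = 22 - d
1/(A(c) - Q) = 1/((22 - 1*(-1/16)) - 1*(-24)) = 1/((22 + 1/16) + 24) = 1/(353/16 + 24) = 1/(737/16) = 16/737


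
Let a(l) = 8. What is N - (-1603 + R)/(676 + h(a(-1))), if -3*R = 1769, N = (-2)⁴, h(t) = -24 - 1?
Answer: 37826/1953 ≈ 19.368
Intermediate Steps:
h(t) = -25
N = 16
R = -1769/3 (R = -⅓*1769 = -1769/3 ≈ -589.67)
N - (-1603 + R)/(676 + h(a(-1))) = 16 - (-1603 - 1769/3)/(676 - 25) = 16 - (-6578)/(3*651) = 16 - 1*(-6578/1953) = 16 + 6578/1953 = 37826/1953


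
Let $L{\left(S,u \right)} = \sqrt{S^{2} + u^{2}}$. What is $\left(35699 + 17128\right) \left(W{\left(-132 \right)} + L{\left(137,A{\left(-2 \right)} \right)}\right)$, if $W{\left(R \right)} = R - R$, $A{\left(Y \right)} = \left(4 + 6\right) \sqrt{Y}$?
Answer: $52827 \sqrt{18569} \approx 7.1986 \cdot 10^{6}$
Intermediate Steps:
$A{\left(Y \right)} = 10 \sqrt{Y}$
$W{\left(R \right)} = 0$
$\left(35699 + 17128\right) \left(W{\left(-132 \right)} + L{\left(137,A{\left(-2 \right)} \right)}\right) = \left(35699 + 17128\right) \left(0 + \sqrt{137^{2} + \left(10 \sqrt{-2}\right)^{2}}\right) = 52827 \left(0 + \sqrt{18769 + \left(10 i \sqrt{2}\right)^{2}}\right) = 52827 \left(0 + \sqrt{18769 - 200}\right) = 52827 \left(0 + \sqrt{18569}\right) = 52827 \sqrt{18569}$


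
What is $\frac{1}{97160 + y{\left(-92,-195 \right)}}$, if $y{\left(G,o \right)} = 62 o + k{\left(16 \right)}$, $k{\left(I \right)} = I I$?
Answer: $\frac{1}{85326} \approx 1.172 \cdot 10^{-5}$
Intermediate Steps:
$k{\left(I \right)} = I^{2}$
$y{\left(G,o \right)} = 256 + 62 o$ ($y{\left(G,o \right)} = 62 o + 16^{2} = 62 o + 256 = 256 + 62 o$)
$\frac{1}{97160 + y{\left(-92,-195 \right)}} = \frac{1}{97160 + \left(256 + 62 \left(-195\right)\right)} = \frac{1}{97160 + \left(256 - 12090\right)} = \frac{1}{97160 - 11834} = \frac{1}{85326}$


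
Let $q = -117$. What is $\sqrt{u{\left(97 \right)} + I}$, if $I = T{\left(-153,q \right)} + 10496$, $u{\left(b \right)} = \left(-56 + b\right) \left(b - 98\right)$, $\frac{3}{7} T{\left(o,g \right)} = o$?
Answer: $3 \sqrt{1122} \approx 100.49$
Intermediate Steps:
$T{\left(o,g \right)} = \frac{7 o}{3}$
$u{\left(b \right)} = \left(-98 + b\right) \left(-56 + b\right)$ ($u{\left(b \right)} = \left(-56 + b\right) \left(-98 + b\right) = \left(-98 + b\right) \left(-56 + b\right)$)
$I = 10139$ ($I = \frac{7}{3} \left(-153\right) + 10496 = -357 + 10496 = 10139$)
$\sqrt{u{\left(97 \right)} + I} = \sqrt{\left(5488 + 97^{2} - 14938\right) + 10139} = \sqrt{\left(5488 + 9409 - 14938\right) + 10139} = \sqrt{-41 + 10139} = \sqrt{10098} = 3 \sqrt{1122}$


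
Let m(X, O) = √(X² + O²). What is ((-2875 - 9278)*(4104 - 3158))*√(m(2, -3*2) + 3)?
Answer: -11496738*√(3 + 2*√10) ≈ -3.5107e+7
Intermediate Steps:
m(X, O) = √(O² + X²)
((-2875 - 9278)*(4104 - 3158))*√(m(2, -3*2) + 3) = ((-2875 - 9278)*(4104 - 3158))*√(√((-3*2)² + 2²) + 3) = (-12153*946)*√(√((-6)² + 4) + 3) = -11496738*√(√(36 + 4) + 3) = -11496738*√(√40 + 3) = -11496738*√(2*√10 + 3) = -11496738*√(3 + 2*√10)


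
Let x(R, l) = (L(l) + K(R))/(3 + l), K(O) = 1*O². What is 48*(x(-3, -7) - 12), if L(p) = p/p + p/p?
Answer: -708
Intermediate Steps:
K(O) = O²
L(p) = 2 (L(p) = 1 + 1 = 2)
x(R, l) = (2 + R²)/(3 + l)
48*(x(-3, -7) - 12) = 48*((2 + (-3)²)/(3 - 7) - 12) = 48*((2 + 9)/(-4) - 12) = 48*(-¼*11 - 12) = 48*(-11/4 - 12) = 48*(-59/4) = -708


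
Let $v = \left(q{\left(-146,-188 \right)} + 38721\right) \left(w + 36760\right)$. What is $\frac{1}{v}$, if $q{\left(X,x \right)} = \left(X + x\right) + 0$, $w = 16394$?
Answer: $\frac{1}{2040422598} \approx 4.9009 \cdot 10^{-10}$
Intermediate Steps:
$q{\left(X,x \right)} = X + x$
$v = 2040422598$ ($v = \left(\left(-146 - 188\right) + 38721\right) \left(16394 + 36760\right) = \left(-334 + 38721\right) 53154 = 38387 \cdot 53154 = 2040422598$)
$\frac{1}{v} = \frac{1}{2040422598}$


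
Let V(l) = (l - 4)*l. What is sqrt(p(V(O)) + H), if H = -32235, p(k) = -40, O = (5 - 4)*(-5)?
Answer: 5*I*sqrt(1291) ≈ 179.65*I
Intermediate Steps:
O = -5 (O = 1*(-5) = -5)
V(l) = l*(-4 + l) (V(l) = (-4 + l)*l = l*(-4 + l))
sqrt(p(V(O)) + H) = sqrt(-40 - 32235) = sqrt(-32275) = 5*I*sqrt(1291)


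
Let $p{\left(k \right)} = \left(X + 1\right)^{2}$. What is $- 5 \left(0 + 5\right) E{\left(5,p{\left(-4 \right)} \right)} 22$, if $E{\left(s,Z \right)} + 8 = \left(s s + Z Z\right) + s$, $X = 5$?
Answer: $-724900$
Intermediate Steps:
$p{\left(k \right)} = 36$ ($p{\left(k \right)} = \left(5 + 1\right)^{2} = 6^{2} = 36$)
$E{\left(s,Z \right)} = -8 + s + Z^{2} + s^{2}$ ($E{\left(s,Z \right)} = -8 + \left(\left(s s + Z Z\right) + s\right) = -8 + \left(\left(s^{2} + Z^{2}\right) + s\right) = -8 + \left(\left(Z^{2} + s^{2}\right) + s\right) = -8 + \left(s + Z^{2} + s^{2}\right) = -8 + s + Z^{2} + s^{2}$)
$- 5 \left(0 + 5\right) E{\left(5,p{\left(-4 \right)} \right)} 22 = - 5 \left(0 + 5\right) \left(-8 + 5 + 36^{2} + 5^{2}\right) 22 = \left(-5\right) 5 \left(-8 + 5 + 1296 + 25\right) 22 = \left(-25\right) 1318 \cdot 22 = \left(-32950\right) 22 = -724900$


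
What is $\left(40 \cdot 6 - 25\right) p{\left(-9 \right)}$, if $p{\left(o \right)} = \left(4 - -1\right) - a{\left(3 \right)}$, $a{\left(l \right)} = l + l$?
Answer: $-215$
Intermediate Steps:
$a{\left(l \right)} = 2 l$
$p{\left(o \right)} = -1$ ($p{\left(o \right)} = \left(4 - -1\right) - 2 \cdot 3 = \left(4 + 1\right) - 6 = 5 - 6 = -1$)
$\left(40 \cdot 6 - 25\right) p{\left(-9 \right)} = \left(40 \cdot 6 - 25\right) \left(-1\right) = \left(240 - 25\right) \left(-1\right) = 215 \left(-1\right) = -215$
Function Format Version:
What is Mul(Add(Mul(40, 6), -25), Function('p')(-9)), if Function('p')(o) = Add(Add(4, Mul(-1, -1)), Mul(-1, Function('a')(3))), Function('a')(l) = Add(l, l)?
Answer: -215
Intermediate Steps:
Function('a')(l) = Mul(2, l)
Function('p')(o) = -1 (Function('p')(o) = Add(Add(4, Mul(-1, -1)), Mul(-1, Mul(2, 3))) = Add(Add(4, 1), Mul(-1, 6)) = Add(5, -6) = -1)
Mul(Add(Mul(40, 6), -25), Function('p')(-9)) = Mul(Add(Mul(40, 6), -25), -1) = Mul(Add(240, -25), -1) = Mul(215, -1) = -215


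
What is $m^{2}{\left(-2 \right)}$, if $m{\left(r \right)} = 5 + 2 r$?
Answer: $1$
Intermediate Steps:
$m^{2}{\left(-2 \right)} = \left(5 + 2 \left(-2\right)\right)^{2} = \left(5 - 4\right)^{2} = 1^{2} = 1$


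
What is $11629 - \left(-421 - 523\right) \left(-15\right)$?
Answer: $-2531$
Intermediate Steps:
$11629 - \left(-421 - 523\right) \left(-15\right) = 11629 - \left(-944\right) \left(-15\right) = 11629 - 14160 = -2531$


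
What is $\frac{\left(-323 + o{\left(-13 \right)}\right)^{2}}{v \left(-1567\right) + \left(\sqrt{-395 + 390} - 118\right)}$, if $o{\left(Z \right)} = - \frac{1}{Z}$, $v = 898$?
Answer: $- \frac{24800853017936}{334695755375709} - \frac{17623204 i \sqrt{5}}{334695755375709} \approx -0.0741 - 1.1774 \cdot 10^{-7} i$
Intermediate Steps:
$\frac{\left(-323 + o{\left(-13 \right)}\right)^{2}}{v \left(-1567\right) + \left(\sqrt{-395 + 390} - 118\right)} = \frac{\left(-323 - \frac{1}{-13}\right)^{2}}{898 \left(-1567\right) + \left(\sqrt{-395 + 390} - 118\right)} = \frac{\left(-323 - - \frac{1}{13}\right)^{2}}{-1407166 - \left(118 - \sqrt{-5}\right)} = \frac{\left(-323 + \frac{1}{13}\right)^{2}}{-1407166 - \left(118 - i \sqrt{5}\right)} = \frac{\left(- \frac{4198}{13}\right)^{2}}{-1407166 - \left(118 - i \sqrt{5}\right)} = \frac{17623204}{169 \left(-1407284 + i \sqrt{5}\right)}$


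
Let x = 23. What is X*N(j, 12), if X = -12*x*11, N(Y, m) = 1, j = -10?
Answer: -3036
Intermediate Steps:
X = -3036 (X = -12*23*11 = -276*11 = -3036)
X*N(j, 12) = -3036*1 = -3036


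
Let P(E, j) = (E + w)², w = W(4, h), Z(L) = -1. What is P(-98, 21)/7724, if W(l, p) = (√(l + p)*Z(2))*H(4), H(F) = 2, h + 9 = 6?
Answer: 2500/1931 ≈ 1.2947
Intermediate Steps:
h = -3 (h = -9 + 6 = -3)
W(l, p) = -2*√(l + p) (W(l, p) = (√(l + p)*(-1))*2 = -√(l + p)*2 = -2*√(l + p))
w = -2 (w = -2*√(4 - 3) = -2*√1 = -2*1 = -2)
P(E, j) = (-2 + E)² (P(E, j) = (E - 2)² = (-2 + E)²)
P(-98, 21)/7724 = (-2 - 98)²/7724 = (-100)²*(1/7724) = 10000*(1/7724) = 2500/1931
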